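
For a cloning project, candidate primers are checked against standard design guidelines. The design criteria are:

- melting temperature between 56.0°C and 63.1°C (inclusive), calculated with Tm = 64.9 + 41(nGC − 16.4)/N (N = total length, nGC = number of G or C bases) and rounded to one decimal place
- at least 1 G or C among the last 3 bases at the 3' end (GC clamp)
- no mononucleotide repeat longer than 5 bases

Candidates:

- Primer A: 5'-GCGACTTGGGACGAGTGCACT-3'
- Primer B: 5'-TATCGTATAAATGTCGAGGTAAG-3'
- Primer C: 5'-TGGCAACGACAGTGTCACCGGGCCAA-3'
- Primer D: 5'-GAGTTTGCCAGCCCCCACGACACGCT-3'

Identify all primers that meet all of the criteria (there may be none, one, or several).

Primer A (21 nt, A=4 T=4 G=8 C=5): Tm = 64.9 + 41·(13 − 16.4)/21 = 58.3°C ✓; 3' end ACT has 1 G/C ✓; longest run = 3 ✓ — passes.
Primer B (23 nt, A=8 T=7 G=6 C=2): Tm = 64.9 + 41·(8 − 16.4)/23 = 49.9°C, outside 56.0–63.1°C ✗; 3' end AAG has 1 G/C ✓; longest run = 3 ✓ — fails.
Primer C (26 nt, A=7 T=3 G=8 C=8): Tm = 64.9 + 41·(16 − 16.4)/26 = 64.3°C, outside 56.0–63.1°C ✗; 3' end CAA has 1 G/C ✓; longest run = 3 ✓ — fails.
Primer D (26 nt, A=5 T=4 G=6 C=11): Tm = 64.9 + 41·(17 − 16.4)/26 = 65.8°C, outside 56.0–63.1°C ✗; 3' end GCT has 2 G/C ✓; longest run = 5 ✓ — fails.

Primer A only.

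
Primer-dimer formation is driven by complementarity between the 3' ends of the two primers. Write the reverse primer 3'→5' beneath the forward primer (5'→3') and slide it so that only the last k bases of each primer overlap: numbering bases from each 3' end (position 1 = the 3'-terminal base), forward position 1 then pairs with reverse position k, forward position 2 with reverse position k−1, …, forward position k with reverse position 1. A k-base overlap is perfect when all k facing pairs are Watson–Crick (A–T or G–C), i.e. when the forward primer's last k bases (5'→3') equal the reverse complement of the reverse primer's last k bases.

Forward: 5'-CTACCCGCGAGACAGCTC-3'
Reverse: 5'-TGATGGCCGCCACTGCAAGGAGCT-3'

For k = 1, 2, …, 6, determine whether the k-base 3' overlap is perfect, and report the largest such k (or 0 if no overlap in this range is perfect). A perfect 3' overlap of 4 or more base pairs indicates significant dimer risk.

Last 6 bases (5'→3') — forward …CAGCTC, reverse …GGAGCT.
Reverse complement of the reverse primer's last 6 bases: AGCTCC; its first k bases are the reverse complement of the reverse primer's last k bases, so a perfect k-base overlap needs the forward primer's last k bases to equal them.
Comparing (forward last k vs required): k=1: C vs A ✗; k=2: TC vs AG ✗; k=3: CTC vs AGC ✗; k=4: GCTC vs AGCT ✗; k=5: AGCTC vs AGCTC ✓; k=6: CAGCTC vs AGCTCC ✗.
Only k = 5 is perfect, so the longest perfect 3' overlap is 5.

Longest perfect overlap: 5 complementary base pairs; significant dimer risk (threshold 4).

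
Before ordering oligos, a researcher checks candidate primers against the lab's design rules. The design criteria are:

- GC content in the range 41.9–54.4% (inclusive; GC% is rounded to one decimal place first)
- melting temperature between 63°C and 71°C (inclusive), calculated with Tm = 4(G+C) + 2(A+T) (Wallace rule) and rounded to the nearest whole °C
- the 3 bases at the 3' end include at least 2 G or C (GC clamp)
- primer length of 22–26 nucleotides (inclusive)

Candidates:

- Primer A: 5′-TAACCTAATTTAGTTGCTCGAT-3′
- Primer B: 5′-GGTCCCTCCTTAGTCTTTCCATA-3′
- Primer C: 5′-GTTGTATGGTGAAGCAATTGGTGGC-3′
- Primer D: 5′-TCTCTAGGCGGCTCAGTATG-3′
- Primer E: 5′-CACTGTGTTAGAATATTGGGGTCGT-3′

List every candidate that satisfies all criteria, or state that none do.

None of the candidates satisfy all criteria.

Primer A (22 nt, A=6 T=9 G=3 C=4): GC 7/22 = 31.8%, outside 41.9–54.4% ✗; Tm = 2·15 + 4·7 = 58°C, outside 63–71°C ✗; 3' end GAT has 1 G/C, need ≥2 ✗; length 22 ✓ — fails.
Primer B (23 nt, A=3 T=9 G=3 C=8): GC 11/23 = 47.8% ✓; Tm = 2·12 + 4·11 = 68°C ✓; 3' end ATA has 0 G/C, need ≥2 ✗; length 23 ✓ — fails.
Primer C (25 nt, A=5 T=8 G=10 C=2): GC 12/25 = 48.0% ✓; Tm = 2·13 + 4·12 = 74°C, outside 63–71°C ✗; 3' end GGC has 3 G/C ✓; length 25 ✓ — fails.
Primer D (20 nt, A=3 T=6 G=6 C=5): GC 11/20 = 55.0%, outside 41.9–54.4% ✗; Tm = 2·9 + 4·11 = 62°C, outside 63–71°C ✗; 3' end ATG has 1 G/C, need ≥2 ✗; length 20, outside 22–26 ✗ — fails.
Primer E (25 nt, A=5 T=9 G=8 C=3): GC 11/25 = 44.0% ✓; Tm = 2·14 + 4·11 = 72°C, outside 63–71°C ✗; 3' end CGT has 2 G/C ✓; length 25 ✓ — fails.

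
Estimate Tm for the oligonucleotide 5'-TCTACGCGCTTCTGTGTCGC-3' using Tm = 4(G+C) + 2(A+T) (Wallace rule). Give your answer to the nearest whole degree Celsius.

Base counts: A=1, T=7, G=5, C=7 (length 20).
Tm = 2·(1+7) + 4·(5+7) = 2·8 + 4·12 = 16 + 48 = 64°C.

64°C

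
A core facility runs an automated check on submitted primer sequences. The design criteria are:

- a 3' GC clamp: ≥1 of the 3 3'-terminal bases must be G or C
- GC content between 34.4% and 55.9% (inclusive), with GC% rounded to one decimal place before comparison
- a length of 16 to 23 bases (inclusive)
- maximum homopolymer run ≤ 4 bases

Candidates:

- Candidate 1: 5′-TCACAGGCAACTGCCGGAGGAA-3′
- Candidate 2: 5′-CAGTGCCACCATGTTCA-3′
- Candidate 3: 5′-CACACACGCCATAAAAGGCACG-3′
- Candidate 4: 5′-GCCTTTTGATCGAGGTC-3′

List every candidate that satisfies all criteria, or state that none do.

Candidate 2, Candidate 3 and Candidate 4.

Candidate 1 (22 nt, A=7 T=2 G=7 C=6): 3' end GAA has 1 G/C ✓; GC 13/22 = 59.1%, outside 34.4–55.9% ✗; length 22 ✓; longest run = 2 ✓ — fails.
Candidate 2 (17 nt, A=4 T=4 G=3 C=6): 3' end TCA has 1 G/C ✓; GC 9/17 = 52.9% ✓; length 17 ✓; longest run = 2 ✓ — passes.
Candidate 3 (22 nt, A=9 T=1 G=4 C=8): 3' end ACG has 2 G/C ✓; GC 12/22 = 54.5% ✓; length 22 ✓; longest run = 4 ✓ — passes.
Candidate 4 (17 nt, A=2 T=6 G=5 C=4): 3' end GTC has 2 G/C ✓; GC 9/17 = 52.9% ✓; length 17 ✓; longest run = 4 ✓ — passes.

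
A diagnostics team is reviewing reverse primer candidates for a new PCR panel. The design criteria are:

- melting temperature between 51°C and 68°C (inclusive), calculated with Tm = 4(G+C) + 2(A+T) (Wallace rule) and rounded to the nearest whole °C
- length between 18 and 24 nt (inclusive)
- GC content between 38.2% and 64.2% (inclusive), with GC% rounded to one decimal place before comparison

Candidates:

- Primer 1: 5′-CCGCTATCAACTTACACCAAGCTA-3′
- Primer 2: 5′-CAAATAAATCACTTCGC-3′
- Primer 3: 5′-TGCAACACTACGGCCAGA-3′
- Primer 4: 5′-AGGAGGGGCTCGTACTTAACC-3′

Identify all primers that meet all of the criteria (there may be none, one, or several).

Primer 1 (24 nt, A=8 T=5 G=2 C=9): Tm = 2·13 + 4·11 = 70°C, outside 51–68°C ✗; length 24 ✓; GC 11/24 = 45.8% ✓ — fails.
Primer 2 (17 nt, A=7 T=4 G=1 C=5): Tm = 2·11 + 4·6 = 46°C, outside 51–68°C ✗; length 17, outside 18–24 ✗; GC 6/17 = 35.3%, outside 38.2–64.2% ✗ — fails.
Primer 3 (18 nt, A=6 T=2 G=4 C=6): Tm = 2·8 + 4·10 = 56°C ✓; length 18 ✓; GC 10/18 = 55.6% ✓ — passes.
Primer 4 (21 nt, A=5 T=4 G=7 C=5): Tm = 2·9 + 4·12 = 66°C ✓; length 21 ✓; GC 12/21 = 57.1% ✓ — passes.

Primer 3 and Primer 4.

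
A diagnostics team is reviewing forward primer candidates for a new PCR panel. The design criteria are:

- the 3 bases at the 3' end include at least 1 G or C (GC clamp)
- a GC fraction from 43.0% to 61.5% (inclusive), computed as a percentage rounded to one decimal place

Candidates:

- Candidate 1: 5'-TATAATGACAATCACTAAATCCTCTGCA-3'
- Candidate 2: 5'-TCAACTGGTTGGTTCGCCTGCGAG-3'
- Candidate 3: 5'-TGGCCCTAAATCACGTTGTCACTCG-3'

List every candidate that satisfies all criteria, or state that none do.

Candidate 2 and Candidate 3.

Candidate 1 (28 nt, A=11 T=8 G=2 C=7): 3' end GCA has 2 G/C ✓; GC 9/28 = 32.1%, outside 43.0–61.5% ✗ — fails.
Candidate 2 (24 nt, A=3 T=7 G=8 C=6): 3' end GAG has 2 G/C ✓; GC 14/24 = 58.3% ✓ — passes.
Candidate 3 (25 nt, A=5 T=7 G=5 C=8): 3' end TCG has 2 G/C ✓; GC 13/25 = 52.0% ✓ — passes.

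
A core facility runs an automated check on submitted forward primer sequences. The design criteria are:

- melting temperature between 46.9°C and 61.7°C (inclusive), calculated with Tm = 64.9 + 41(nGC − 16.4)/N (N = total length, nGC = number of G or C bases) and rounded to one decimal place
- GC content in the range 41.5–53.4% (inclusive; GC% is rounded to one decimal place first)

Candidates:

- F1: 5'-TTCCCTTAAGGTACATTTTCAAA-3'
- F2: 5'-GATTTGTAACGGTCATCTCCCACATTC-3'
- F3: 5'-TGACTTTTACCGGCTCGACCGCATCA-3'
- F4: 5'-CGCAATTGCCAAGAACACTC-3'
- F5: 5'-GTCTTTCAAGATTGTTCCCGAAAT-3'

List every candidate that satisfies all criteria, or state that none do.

F2 and F4.

F1 (23 nt, A=7 T=9 G=2 C=5): Tm = 64.9 + 41·(7 − 16.4)/23 = 48.1°C ✓; GC 7/23 = 30.4%, outside 41.5–53.4% ✗ — fails.
F2 (27 nt, A=6 T=9 G=4 C=8): Tm = 64.9 + 41·(12 − 16.4)/27 = 58.2°C ✓; GC 12/27 = 44.4% ✓ — passes.
F3 (26 nt, A=5 T=7 G=5 C=9): Tm = 64.9 + 41·(14 − 16.4)/26 = 61.1°C ✓; GC 14/26 = 53.8%, outside 41.5–53.4% ✗ — fails.
F4 (20 nt, A=7 T=3 G=3 C=7): Tm = 64.9 + 41·(10 − 16.4)/20 = 51.8°C ✓; GC 10/20 = 50.0% ✓ — passes.
F5 (24 nt, A=6 T=9 G=4 C=5): Tm = 64.9 + 41·(9 − 16.4)/24 = 52.3°C ✓; GC 9/24 = 37.5%, outside 41.5–53.4% ✗ — fails.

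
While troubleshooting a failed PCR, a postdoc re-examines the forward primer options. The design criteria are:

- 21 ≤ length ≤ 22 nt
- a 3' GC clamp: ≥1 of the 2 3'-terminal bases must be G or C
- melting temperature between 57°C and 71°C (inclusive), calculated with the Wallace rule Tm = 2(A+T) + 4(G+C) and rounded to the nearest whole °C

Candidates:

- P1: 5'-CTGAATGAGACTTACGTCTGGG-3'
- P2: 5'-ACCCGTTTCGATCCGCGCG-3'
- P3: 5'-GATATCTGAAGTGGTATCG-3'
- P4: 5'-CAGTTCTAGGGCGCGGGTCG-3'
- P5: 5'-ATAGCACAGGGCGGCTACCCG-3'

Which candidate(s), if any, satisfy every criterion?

P1 and P5.

P1 (22 nt, A=5 T=6 G=7 C=4): length 22 ✓; 3' end GG has 2 G/C ✓; Tm = 2·11 + 4·11 = 66°C ✓ — passes.
P2 (19 nt, A=2 T=4 G=5 C=8): length 19, outside 21–22 ✗; 3' end CG has 2 G/C ✓; Tm = 2·6 + 4·13 = 64°C ✓ — fails.
P3 (19 nt, A=5 T=6 G=6 C=2): length 19, outside 21–22 ✗; 3' end CG has 2 G/C ✓; Tm = 2·11 + 4·8 = 54°C, outside 57–71°C ✗ — fails.
P4 (20 nt, A=2 T=4 G=9 C=5): length 20, outside 21–22 ✗; 3' end CG has 2 G/C ✓; Tm = 2·6 + 4·14 = 68°C ✓ — fails.
P5 (21 nt, A=5 T=2 G=7 C=7): length 21 ✓; 3' end CG has 2 G/C ✓; Tm = 2·7 + 4·14 = 70°C ✓ — passes.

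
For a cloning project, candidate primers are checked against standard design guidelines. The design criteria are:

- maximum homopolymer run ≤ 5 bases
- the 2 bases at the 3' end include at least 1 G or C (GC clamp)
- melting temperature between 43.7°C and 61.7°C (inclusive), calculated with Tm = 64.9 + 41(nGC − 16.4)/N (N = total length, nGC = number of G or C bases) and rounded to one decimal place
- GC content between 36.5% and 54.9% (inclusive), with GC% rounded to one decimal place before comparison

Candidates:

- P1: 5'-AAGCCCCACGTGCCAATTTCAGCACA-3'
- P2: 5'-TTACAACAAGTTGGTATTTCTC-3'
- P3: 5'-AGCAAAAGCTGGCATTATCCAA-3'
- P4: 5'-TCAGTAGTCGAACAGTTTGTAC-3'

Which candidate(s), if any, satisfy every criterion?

P1 and P4.

P1 (26 nt, A=8 T=4 G=4 C=10): longest run = 4 ✓; 3' end CA has 1 G/C ✓; Tm = 64.9 + 41·(14 − 16.4)/26 = 61.1°C ✓; GC 14/26 = 53.8% ✓ — passes.
P2 (22 nt, A=6 T=9 G=3 C=4): longest run = 3 ✓; 3' end TC has 1 G/C ✓; Tm = 64.9 + 41·(7 − 16.4)/22 = 47.4°C ✓; GC 7/22 = 31.8%, outside 36.5–54.9% ✗ — fails.
P3 (22 nt, A=9 T=4 G=4 C=5): longest run = 4 ✓; 3' end AA has 0 G/C, need ≥1 ✗; Tm = 64.9 + 41·(9 − 16.4)/22 = 51.1°C ✓; GC 9/22 = 40.9% ✓ — fails.
P4 (22 nt, A=6 T=7 G=5 C=4): longest run = 3 ✓; 3' end AC has 1 G/C ✓; Tm = 64.9 + 41·(9 − 16.4)/22 = 51.1°C ✓; GC 9/22 = 40.9% ✓ — passes.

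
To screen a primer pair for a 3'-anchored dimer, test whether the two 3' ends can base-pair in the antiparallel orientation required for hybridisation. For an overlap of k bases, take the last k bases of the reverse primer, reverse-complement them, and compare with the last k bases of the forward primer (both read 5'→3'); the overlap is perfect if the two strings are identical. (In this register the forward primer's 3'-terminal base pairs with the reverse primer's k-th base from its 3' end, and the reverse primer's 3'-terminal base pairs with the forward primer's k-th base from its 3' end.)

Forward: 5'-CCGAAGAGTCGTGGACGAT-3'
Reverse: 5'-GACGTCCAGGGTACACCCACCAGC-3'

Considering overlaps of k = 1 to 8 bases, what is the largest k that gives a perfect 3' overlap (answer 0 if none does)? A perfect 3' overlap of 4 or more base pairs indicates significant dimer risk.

Longest perfect overlap: 0 complementary base pairs; below the dimer-risk threshold (threshold 4).

Last 8 bases (5'→3') — forward …TGGACGAT, reverse …CCACCAGC.
Reverse complement of the reverse primer's last 8 bases: GCTGGTGG; its first k bases are the reverse complement of the reverse primer's last k bases, so a perfect k-base overlap needs the forward primer's last k bases to equal them.
Comparing (forward last k vs required): k=1: T vs G ✗; k=2: AT vs GC ✗; k=3: GAT vs GCT ✗; k=4: CGAT vs GCTG ✗; k=5: ACGAT vs GCTGG ✗; k=6: GACGAT vs GCTGGT ✗; k=7: GGACGAT vs GCTGGTG ✗; k=8: TGGACGAT vs GCTGGTGG ✗.
No overlap length from 1 to 8 is perfect, so the longest perfect 3' overlap is 0.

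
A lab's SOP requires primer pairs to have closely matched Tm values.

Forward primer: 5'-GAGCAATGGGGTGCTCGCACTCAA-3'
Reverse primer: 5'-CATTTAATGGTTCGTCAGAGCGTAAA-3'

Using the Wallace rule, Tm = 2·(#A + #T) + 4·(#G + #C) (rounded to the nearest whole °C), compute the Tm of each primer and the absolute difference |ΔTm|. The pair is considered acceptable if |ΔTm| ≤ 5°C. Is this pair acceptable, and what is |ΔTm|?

|ΔTm| = 4°C; the pair is acceptable.

Forward: A=6 T=4 G=8 C=6 → Tm = 2·10 + 4·14 = 76°C.
Reverse: A=8 T=8 G=6 C=4 → Tm = 2·16 + 4·10 = 72°C.
|ΔTm| = |76 − 72| = 4°C, ≤ 5°C.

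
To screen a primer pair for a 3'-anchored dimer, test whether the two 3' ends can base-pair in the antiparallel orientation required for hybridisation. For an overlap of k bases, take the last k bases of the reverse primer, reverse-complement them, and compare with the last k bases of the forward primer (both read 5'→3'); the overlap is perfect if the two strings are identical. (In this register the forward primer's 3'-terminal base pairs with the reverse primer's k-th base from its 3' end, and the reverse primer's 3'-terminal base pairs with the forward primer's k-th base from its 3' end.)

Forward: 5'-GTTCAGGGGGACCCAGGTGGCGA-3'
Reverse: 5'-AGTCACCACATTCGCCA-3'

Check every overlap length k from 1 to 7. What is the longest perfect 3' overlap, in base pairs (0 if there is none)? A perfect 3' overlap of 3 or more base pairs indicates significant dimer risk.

Longest perfect overlap: 6 complementary base pairs; significant dimer risk (threshold 3).

Last 7 bases (5'→3') — forward …GTGGCGA, reverse …TTCGCCA.
Reverse complement of the reverse primer's last 7 bases: TGGCGAA; its first k bases are the reverse complement of the reverse primer's last k bases, so a perfect k-base overlap needs the forward primer's last k bases to equal them.
Comparing (forward last k vs required): k=1: A vs T ✗; k=2: GA vs TG ✗; k=3: CGA vs TGG ✗; k=4: GCGA vs TGGC ✗; k=5: GGCGA vs TGGCG ✗; k=6: TGGCGA vs TGGCGA ✓; k=7: GTGGCGA vs TGGCGAA ✗.
Only k = 6 is perfect, so the longest perfect 3' overlap is 6.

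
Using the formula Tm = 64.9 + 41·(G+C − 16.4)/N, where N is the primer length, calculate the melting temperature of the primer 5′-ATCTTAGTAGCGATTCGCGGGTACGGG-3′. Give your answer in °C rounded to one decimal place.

62.8°C

Base counts: A=5, T=7, G=10, C=5; G+C = 15, N = 27.
Tm = 64.9 + 41·(15 − 16.4)/27 = 64.9 + -57.40/27 = 62.8°C.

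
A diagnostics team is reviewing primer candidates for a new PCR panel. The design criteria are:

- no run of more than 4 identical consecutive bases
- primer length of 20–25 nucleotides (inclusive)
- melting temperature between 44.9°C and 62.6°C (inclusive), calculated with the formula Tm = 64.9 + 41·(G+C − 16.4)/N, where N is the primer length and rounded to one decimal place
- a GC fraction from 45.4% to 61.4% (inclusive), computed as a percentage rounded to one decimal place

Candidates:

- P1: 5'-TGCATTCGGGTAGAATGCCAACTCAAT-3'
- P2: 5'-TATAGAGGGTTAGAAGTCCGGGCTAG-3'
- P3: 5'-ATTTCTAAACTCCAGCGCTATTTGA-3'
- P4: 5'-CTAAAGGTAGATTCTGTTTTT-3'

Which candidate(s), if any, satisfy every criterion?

P1 (27 nt, A=8 T=7 G=6 C=6): longest run = 3 ✓; length 27, outside 20–25 ✗; Tm = 64.9 + 41·(12 − 16.4)/27 = 58.2°C ✓; GC 12/27 = 44.4%, outside 45.4–61.4% ✗ — fails.
P2 (26 nt, A=7 T=6 G=10 C=3): longest run = 3 ✓; length 26, outside 20–25 ✗; Tm = 64.9 + 41·(13 − 16.4)/26 = 59.5°C ✓; GC 13/26 = 50.0% ✓ — fails.
P3 (25 nt, A=7 T=9 G=3 C=6): longest run = 3 ✓; length 25 ✓; Tm = 64.9 + 41·(9 − 16.4)/25 = 52.8°C ✓; GC 9/25 = 36.0%, outside 45.4–61.4% ✗ — fails.
P4 (21 nt, A=5 T=10 G=4 C=2): longest run = 5, exceeds 4 ✗; length 21 ✓; Tm = 64.9 + 41·(6 − 16.4)/21 = 44.6°C, outside 44.9–62.6°C ✗; GC 6/21 = 28.6%, outside 45.4–61.4% ✗ — fails.

None of the candidates satisfy all criteria.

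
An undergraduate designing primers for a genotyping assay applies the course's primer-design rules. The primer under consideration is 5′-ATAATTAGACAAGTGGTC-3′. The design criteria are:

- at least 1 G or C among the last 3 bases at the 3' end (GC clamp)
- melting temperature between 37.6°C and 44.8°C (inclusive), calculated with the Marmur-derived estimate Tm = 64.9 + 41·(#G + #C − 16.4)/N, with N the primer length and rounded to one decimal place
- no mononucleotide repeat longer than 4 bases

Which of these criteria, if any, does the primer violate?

Meets all criteria.

Base counts: A=7, T=5, G=4, C=2 (length 18).
GC clamp: 3' end GTC has 2 G/C ✓
Tm: Tm = 64.9 + 41·(6 − 16.4)/18 = 41.2°C ✓
homopolymer run: longest run = 2 ✓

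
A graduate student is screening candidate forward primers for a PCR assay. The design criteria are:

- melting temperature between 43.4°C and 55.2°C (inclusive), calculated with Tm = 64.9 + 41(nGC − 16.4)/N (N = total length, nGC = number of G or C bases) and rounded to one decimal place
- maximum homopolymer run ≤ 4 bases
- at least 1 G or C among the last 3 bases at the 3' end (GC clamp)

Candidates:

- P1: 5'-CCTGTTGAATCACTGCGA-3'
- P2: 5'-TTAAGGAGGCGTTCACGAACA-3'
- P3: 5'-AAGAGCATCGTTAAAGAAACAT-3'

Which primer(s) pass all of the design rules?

P1 (18 nt, A=4 T=5 G=4 C=5): Tm = 64.9 + 41·(9 − 16.4)/18 = 48.0°C ✓; longest run = 2 ✓; 3' end CGA has 2 G/C ✓ — passes.
P2 (21 nt, A=7 T=4 G=6 C=4): Tm = 64.9 + 41·(10 − 16.4)/21 = 52.4°C ✓; longest run = 2 ✓; 3' end ACA has 1 G/C ✓ — passes.
P3 (22 nt, A=11 T=4 G=4 C=3): Tm = 64.9 + 41·(7 − 16.4)/22 = 47.4°C ✓; longest run = 3 ✓; 3' end CAT has 1 G/C ✓ — passes.

P1, P2 and P3.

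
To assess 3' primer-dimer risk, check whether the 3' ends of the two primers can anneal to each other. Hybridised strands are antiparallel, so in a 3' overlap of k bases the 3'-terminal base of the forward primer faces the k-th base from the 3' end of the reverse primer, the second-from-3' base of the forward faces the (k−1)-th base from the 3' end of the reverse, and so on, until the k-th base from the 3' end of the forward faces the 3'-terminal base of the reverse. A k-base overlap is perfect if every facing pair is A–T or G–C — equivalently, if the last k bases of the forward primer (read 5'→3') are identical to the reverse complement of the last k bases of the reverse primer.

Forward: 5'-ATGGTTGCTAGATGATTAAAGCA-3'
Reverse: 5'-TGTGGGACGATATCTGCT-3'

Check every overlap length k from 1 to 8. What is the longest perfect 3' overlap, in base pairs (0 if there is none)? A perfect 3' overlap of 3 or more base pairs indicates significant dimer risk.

Last 8 bases (5'→3') — forward …TTAAAGCA, reverse …TATCTGCT.
Reverse complement of the reverse primer's last 8 bases: AGCAGATA; its first k bases are the reverse complement of the reverse primer's last k bases, so a perfect k-base overlap needs the forward primer's last k bases to equal them.
Comparing (forward last k vs required): k=1: A vs A ✓; k=2: CA vs AG ✗; k=3: GCA vs AGC ✗; k=4: AGCA vs AGCA ✓; k=5: AAGCA vs AGCAG ✗; k=6: AAAGCA vs AGCAGA ✗; k=7: TAAAGCA vs AGCAGAT ✗; k=8: TTAAAGCA vs AGCAGATA ✗.
Perfect overlaps at k = 1, 4; the largest is 4.

Longest perfect overlap: 4 complementary base pairs; significant dimer risk (threshold 3).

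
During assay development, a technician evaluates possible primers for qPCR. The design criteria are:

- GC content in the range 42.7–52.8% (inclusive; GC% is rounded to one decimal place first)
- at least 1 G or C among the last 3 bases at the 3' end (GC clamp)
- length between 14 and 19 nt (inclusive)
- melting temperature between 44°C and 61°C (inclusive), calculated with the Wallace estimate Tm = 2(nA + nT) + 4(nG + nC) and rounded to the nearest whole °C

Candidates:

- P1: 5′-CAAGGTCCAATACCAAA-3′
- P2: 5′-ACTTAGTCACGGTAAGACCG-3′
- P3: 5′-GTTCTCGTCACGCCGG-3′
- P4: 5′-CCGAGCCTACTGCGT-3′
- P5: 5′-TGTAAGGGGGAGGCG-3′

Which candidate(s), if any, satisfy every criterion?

P1 (17 nt, A=8 T=2 G=2 C=5): GC 7/17 = 41.2%, outside 42.7–52.8% ✗; 3' end AAA has 0 G/C, need ≥1 ✗; length 17 ✓; Tm = 2·10 + 4·7 = 48°C ✓ — fails.
P2 (20 nt, A=6 T=4 G=5 C=5): GC 10/20 = 50.0% ✓; 3' end CCG has 3 G/C ✓; length 20, outside 14–19 ✗; Tm = 2·10 + 4·10 = 60°C ✓ — fails.
P3 (16 nt, A=1 T=4 G=5 C=6): GC 11/16 = 68.8%, outside 42.7–52.8% ✗; 3' end CGG has 3 G/C ✓; length 16 ✓; Tm = 2·5 + 4·11 = 54°C ✓ — fails.
P4 (15 nt, A=2 T=3 G=4 C=6): GC 10/15 = 66.7%, outside 42.7–52.8% ✗; 3' end CGT has 2 G/C ✓; length 15 ✓; Tm = 2·5 + 4·10 = 50°C ✓ — fails.
P5 (15 nt, A=3 T=2 G=9 C=1): GC 10/15 = 66.7%, outside 42.7–52.8% ✗; 3' end GCG has 3 G/C ✓; length 15 ✓; Tm = 2·5 + 4·10 = 50°C ✓ — fails.

None of the candidates satisfy all criteria.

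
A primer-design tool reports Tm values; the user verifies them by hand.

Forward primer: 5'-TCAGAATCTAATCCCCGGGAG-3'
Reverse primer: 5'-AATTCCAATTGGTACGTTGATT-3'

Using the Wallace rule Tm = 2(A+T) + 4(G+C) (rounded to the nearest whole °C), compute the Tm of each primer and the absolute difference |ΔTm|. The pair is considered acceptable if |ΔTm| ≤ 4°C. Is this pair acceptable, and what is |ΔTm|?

Forward: A=6 T=4 G=5 C=6 → Tm = 2·10 + 4·11 = 64°C.
Reverse: A=6 T=9 G=4 C=3 → Tm = 2·15 + 4·7 = 58°C.
|ΔTm| = |64 − 58| = 6°C, > 4°C.

|ΔTm| = 6°C; the pair is not acceptable.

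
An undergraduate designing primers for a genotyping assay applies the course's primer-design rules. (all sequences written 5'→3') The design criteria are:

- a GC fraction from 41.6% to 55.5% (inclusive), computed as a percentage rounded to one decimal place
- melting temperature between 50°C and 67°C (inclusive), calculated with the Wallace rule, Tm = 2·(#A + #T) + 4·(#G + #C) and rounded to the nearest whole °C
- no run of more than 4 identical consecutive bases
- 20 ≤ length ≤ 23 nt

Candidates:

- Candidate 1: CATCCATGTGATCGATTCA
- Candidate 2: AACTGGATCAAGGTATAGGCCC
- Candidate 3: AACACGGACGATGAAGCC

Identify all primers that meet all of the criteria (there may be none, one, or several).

Candidate 1 (19 nt, A=5 T=6 G=3 C=5): GC 8/19 = 42.1% ✓; Tm = 2·11 + 4·8 = 54°C ✓; longest run = 2 ✓; length 19, outside 20–23 ✗ — fails.
Candidate 2 (22 nt, A=7 T=4 G=6 C=5): GC 11/22 = 50.0% ✓; Tm = 2·11 + 4·11 = 66°C ✓; longest run = 3 ✓; length 22 ✓ — passes.
Candidate 3 (18 nt, A=7 T=1 G=5 C=5): GC 10/18 = 55.6%, outside 41.6–55.5% ✗; Tm = 2·8 + 4·10 = 56°C ✓; longest run = 2 ✓; length 18, outside 20–23 ✗ — fails.

Candidate 2 only.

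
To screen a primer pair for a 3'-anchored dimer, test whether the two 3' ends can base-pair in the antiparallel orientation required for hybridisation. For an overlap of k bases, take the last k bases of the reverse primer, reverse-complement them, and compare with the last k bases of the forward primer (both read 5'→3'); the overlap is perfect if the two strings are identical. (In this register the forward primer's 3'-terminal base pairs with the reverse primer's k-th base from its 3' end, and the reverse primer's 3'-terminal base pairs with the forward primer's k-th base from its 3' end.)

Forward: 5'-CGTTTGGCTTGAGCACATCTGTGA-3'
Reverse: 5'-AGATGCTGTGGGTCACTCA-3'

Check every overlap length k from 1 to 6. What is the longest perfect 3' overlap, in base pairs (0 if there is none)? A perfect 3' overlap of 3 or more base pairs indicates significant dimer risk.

Last 6 bases (5'→3') — forward …CTGTGA, reverse …CACTCA.
Reverse complement of the reverse primer's last 6 bases: TGAGTG; its first k bases are the reverse complement of the reverse primer's last k bases, so a perfect k-base overlap needs the forward primer's last k bases to equal them.
Comparing (forward last k vs required): k=1: A vs T ✗; k=2: GA vs TG ✗; k=3: TGA vs TGA ✓; k=4: GTGA vs TGAG ✗; k=5: TGTGA vs TGAGT ✗; k=6: CTGTGA vs TGAGTG ✗.
Only k = 3 is perfect, so the longest perfect 3' overlap is 3.

Longest perfect overlap: 3 complementary base pairs; significant dimer risk (threshold 3).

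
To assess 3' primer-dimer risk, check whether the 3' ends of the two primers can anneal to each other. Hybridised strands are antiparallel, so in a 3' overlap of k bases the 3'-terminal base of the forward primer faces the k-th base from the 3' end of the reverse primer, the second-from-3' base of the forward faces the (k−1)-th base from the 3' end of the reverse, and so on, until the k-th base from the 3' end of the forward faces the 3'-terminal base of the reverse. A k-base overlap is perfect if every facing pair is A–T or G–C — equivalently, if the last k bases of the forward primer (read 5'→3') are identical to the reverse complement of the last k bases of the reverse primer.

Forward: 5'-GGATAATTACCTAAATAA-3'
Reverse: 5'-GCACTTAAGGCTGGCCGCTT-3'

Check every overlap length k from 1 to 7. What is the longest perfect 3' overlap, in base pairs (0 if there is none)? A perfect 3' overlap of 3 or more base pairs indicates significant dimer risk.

Longest perfect overlap: 2 complementary base pairs; below the dimer-risk threshold (threshold 3).

Last 7 bases (5'→3') — forward …TAAATAA, reverse …GCCGCTT.
Reverse complement of the reverse primer's last 7 bases: AAGCGGC; its first k bases are the reverse complement of the reverse primer's last k bases, so a perfect k-base overlap needs the forward primer's last k bases to equal them.
Comparing (forward last k vs required): k=1: A vs A ✓; k=2: AA vs AA ✓; k=3: TAA vs AAG ✗; k=4: ATAA vs AAGC ✗; k=5: AATAA vs AAGCG ✗; k=6: AAATAA vs AAGCGG ✗; k=7: TAAATAA vs AAGCGGC ✗.
Perfect overlaps at k = 1, 2; the largest is 2.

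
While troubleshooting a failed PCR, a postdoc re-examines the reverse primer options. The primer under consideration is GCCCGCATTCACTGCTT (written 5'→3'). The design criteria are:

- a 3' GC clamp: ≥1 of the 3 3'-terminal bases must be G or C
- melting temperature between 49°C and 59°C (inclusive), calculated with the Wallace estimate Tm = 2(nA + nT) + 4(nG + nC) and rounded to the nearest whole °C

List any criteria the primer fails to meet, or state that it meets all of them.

Base counts: A=2, T=5, G=3, C=7 (length 17).
GC clamp: 3' end CTT has 1 G/C ✓
Tm: Tm = 2·7 + 4·10 = 54°C ✓

Meets all criteria.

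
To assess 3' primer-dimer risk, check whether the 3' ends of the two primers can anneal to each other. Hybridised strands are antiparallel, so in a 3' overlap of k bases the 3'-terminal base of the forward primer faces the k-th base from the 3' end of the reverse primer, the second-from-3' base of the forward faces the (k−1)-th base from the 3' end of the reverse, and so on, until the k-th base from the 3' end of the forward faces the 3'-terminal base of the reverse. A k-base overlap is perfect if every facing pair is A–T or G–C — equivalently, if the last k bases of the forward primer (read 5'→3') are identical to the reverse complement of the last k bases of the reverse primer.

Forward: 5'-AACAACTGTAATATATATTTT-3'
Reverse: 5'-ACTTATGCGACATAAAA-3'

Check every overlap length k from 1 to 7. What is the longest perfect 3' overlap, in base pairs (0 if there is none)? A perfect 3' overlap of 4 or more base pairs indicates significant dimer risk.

Longest perfect overlap: 4 complementary base pairs; significant dimer risk (threshold 4).

Last 7 bases (5'→3') — forward …ATATTTT, reverse …CATAAAA.
Reverse complement of the reverse primer's last 7 bases: TTTTATG; its first k bases are the reverse complement of the reverse primer's last k bases, so a perfect k-base overlap needs the forward primer's last k bases to equal them.
Comparing (forward last k vs required): k=1: T vs T ✓; k=2: TT vs TT ✓; k=3: TTT vs TTT ✓; k=4: TTTT vs TTTT ✓; k=5: ATTTT vs TTTTA ✗; k=6: TATTTT vs TTTTAT ✗; k=7: ATATTTT vs TTTTATG ✗.
Perfect overlaps at k = 1, 2, 3, 4; the largest is 4.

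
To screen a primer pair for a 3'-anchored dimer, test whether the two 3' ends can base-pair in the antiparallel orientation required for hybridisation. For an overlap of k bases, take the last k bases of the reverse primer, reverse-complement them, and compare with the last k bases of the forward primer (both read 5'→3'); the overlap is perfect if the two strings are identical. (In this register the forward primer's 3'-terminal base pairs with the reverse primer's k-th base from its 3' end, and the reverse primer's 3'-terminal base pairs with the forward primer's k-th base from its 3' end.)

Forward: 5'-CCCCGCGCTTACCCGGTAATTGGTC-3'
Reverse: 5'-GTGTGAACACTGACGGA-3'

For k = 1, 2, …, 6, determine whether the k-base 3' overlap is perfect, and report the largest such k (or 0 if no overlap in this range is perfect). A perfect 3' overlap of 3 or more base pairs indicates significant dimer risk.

Longest perfect overlap: 2 complementary base pairs; below the dimer-risk threshold (threshold 3).

Last 6 bases (5'→3') — forward …TTGGTC, reverse …GACGGA.
Reverse complement of the reverse primer's last 6 bases: TCCGTC; its first k bases are the reverse complement of the reverse primer's last k bases, so a perfect k-base overlap needs the forward primer's last k bases to equal them.
Comparing (forward last k vs required): k=1: C vs T ✗; k=2: TC vs TC ✓; k=3: GTC vs TCC ✗; k=4: GGTC vs TCCG ✗; k=5: TGGTC vs TCCGT ✗; k=6: TTGGTC vs TCCGTC ✗.
Only k = 2 is perfect, so the longest perfect 3' overlap is 2.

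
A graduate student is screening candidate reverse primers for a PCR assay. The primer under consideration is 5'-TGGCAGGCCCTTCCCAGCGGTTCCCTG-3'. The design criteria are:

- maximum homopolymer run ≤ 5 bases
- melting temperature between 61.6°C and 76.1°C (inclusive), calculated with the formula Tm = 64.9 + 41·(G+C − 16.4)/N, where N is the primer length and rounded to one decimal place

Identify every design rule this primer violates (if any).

Meets all criteria.

Base counts: A=2, T=6, G=8, C=11 (length 27).
homopolymer run: longest run = 3 ✓
Tm: Tm = 64.9 + 41·(19 − 16.4)/27 = 68.8°C ✓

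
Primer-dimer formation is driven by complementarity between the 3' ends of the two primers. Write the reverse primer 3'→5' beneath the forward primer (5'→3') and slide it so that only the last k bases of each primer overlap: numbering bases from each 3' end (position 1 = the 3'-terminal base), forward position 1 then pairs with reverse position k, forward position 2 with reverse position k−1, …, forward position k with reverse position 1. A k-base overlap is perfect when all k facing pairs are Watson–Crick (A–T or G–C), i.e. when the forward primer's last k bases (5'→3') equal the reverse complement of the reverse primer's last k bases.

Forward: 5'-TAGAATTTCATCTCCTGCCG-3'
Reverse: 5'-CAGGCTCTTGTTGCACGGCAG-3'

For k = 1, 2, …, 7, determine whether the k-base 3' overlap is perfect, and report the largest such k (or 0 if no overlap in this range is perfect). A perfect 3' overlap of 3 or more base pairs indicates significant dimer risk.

Last 7 bases (5'→3') — forward …CCTGCCG, reverse …ACGGCAG.
Reverse complement of the reverse primer's last 7 bases: CTGCCGT; its first k bases are the reverse complement of the reverse primer's last k bases, so a perfect k-base overlap needs the forward primer's last k bases to equal them.
Comparing (forward last k vs required): k=1: G vs C ✗; k=2: CG vs CT ✗; k=3: CCG vs CTG ✗; k=4: GCCG vs CTGC ✗; k=5: TGCCG vs CTGCC ✗; k=6: CTGCCG vs CTGCCG ✓; k=7: CCTGCCG vs CTGCCGT ✗.
Only k = 6 is perfect, so the longest perfect 3' overlap is 6.

Longest perfect overlap: 6 complementary base pairs; significant dimer risk (threshold 3).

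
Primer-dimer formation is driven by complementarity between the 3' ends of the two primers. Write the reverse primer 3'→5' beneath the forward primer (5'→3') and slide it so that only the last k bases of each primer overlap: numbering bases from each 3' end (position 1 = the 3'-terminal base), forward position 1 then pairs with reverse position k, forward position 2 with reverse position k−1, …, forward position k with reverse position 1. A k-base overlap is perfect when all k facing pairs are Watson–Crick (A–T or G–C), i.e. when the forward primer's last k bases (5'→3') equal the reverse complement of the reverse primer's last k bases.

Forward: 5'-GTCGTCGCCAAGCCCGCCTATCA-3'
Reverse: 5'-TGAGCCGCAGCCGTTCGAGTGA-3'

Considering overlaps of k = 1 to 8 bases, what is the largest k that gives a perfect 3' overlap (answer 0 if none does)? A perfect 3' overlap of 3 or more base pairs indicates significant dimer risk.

Longest perfect overlap: 3 complementary base pairs; significant dimer risk (threshold 3).

Last 8 bases (5'→3') — forward …GCCTATCA, reverse …TCGAGTGA.
Reverse complement of the reverse primer's last 8 bases: TCACTCGA; its first k bases are the reverse complement of the reverse primer's last k bases, so a perfect k-base overlap needs the forward primer's last k bases to equal them.
Comparing (forward last k vs required): k=1: A vs T ✗; k=2: CA vs TC ✗; k=3: TCA vs TCA ✓; k=4: ATCA vs TCAC ✗; k=5: TATCA vs TCACT ✗; k=6: CTATCA vs TCACTC ✗; k=7: CCTATCA vs TCACTCG ✗; k=8: GCCTATCA vs TCACTCGA ✗.
Only k = 3 is perfect, so the longest perfect 3' overlap is 3.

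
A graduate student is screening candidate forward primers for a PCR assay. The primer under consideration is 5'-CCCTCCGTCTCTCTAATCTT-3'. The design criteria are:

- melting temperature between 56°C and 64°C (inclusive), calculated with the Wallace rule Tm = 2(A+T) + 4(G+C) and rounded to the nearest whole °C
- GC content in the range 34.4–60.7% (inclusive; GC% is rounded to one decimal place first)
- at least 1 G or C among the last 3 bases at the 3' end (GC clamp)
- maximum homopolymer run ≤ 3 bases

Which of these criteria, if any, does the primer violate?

Base counts: A=2, T=8, G=1, C=9 (length 20).
Tm: Tm = 2·10 + 4·10 = 60°C ✓
GC content: GC 10/20 = 50.0% ✓
GC clamp: 3' end CTT has 1 G/C ✓
homopolymer run: longest run = 3 ✓

Meets all criteria.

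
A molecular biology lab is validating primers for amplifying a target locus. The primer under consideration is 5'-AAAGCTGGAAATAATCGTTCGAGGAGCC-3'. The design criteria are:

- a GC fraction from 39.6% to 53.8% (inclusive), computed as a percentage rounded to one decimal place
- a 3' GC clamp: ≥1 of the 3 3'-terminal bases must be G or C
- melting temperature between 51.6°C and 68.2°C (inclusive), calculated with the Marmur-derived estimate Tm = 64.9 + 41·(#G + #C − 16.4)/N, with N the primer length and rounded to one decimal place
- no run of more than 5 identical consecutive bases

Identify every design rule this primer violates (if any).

Base counts: A=10, T=5, G=8, C=5 (length 28).
GC content: GC 13/28 = 46.4% ✓
GC clamp: 3' end GCC has 3 G/C ✓
Tm: Tm = 64.9 + 41·(13 − 16.4)/28 = 59.9°C ✓
homopolymer run: longest run = 3 ✓

Meets all criteria.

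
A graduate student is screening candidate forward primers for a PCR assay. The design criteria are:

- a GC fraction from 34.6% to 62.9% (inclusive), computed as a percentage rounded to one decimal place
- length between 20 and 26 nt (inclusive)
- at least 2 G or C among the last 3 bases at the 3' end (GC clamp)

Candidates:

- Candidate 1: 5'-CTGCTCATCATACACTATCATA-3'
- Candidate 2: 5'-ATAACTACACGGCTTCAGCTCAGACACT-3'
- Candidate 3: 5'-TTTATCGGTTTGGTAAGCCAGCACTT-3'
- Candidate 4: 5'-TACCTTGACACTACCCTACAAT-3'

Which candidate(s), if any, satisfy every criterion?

Candidate 1 (22 nt, A=7 T=7 G=1 C=7): GC 8/22 = 36.4% ✓; length 22 ✓; 3' end ATA has 0 G/C, need ≥2 ✗ — fails.
Candidate 2 (28 nt, A=9 T=6 G=4 C=9): GC 13/28 = 46.4% ✓; length 28, outside 20–26 ✗; 3' end ACT has 1 G/C, need ≥2 ✗ — fails.
Candidate 3 (26 nt, A=5 T=10 G=6 C=5): GC 11/26 = 42.3% ✓; length 26 ✓; 3' end CTT has 1 G/C, need ≥2 ✗ — fails.
Candidate 4 (22 nt, A=7 T=6 G=1 C=8): GC 9/22 = 40.9% ✓; length 22 ✓; 3' end AAT has 0 G/C, need ≥2 ✗ — fails.

None of the candidates satisfy all criteria.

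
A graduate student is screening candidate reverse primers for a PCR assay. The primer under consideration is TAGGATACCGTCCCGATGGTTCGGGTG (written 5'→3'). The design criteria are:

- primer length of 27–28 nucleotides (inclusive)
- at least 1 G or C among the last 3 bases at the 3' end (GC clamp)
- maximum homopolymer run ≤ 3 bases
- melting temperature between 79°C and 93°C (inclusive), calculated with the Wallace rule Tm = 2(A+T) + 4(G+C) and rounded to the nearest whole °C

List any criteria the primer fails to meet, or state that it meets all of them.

Base counts: A=4, T=7, G=10, C=6 (length 27).
length: length 27 ✓
GC clamp: 3' end GTG has 2 G/C ✓
homopolymer run: longest run = 3 ✓
Tm: Tm = 2·11 + 4·16 = 86°C ✓

Meets all criteria.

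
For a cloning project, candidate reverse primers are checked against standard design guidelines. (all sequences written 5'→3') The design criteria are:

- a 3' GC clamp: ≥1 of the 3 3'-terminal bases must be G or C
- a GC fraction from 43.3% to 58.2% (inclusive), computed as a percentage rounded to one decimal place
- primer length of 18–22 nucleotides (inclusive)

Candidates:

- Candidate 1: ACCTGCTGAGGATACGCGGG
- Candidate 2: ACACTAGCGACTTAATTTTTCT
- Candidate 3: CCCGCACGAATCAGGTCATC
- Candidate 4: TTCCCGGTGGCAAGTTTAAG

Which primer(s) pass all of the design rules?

Candidate 4 only.

Candidate 1 (20 nt, A=4 T=3 G=8 C=5): 3' end GGG has 3 G/C ✓; GC 13/20 = 65.0%, outside 43.3–58.2% ✗; length 20 ✓ — fails.
Candidate 2 (22 nt, A=6 T=9 G=2 C=5): 3' end TCT has 1 G/C ✓; GC 7/22 = 31.8%, outside 43.3–58.2% ✗; length 22 ✓ — fails.
Candidate 3 (20 nt, A=5 T=3 G=4 C=8): 3' end ATC has 1 G/C ✓; GC 12/20 = 60.0%, outside 43.3–58.2% ✗; length 20 ✓ — fails.
Candidate 4 (20 nt, A=4 T=6 G=6 C=4): 3' end AAG has 1 G/C ✓; GC 10/20 = 50.0% ✓; length 20 ✓ — passes.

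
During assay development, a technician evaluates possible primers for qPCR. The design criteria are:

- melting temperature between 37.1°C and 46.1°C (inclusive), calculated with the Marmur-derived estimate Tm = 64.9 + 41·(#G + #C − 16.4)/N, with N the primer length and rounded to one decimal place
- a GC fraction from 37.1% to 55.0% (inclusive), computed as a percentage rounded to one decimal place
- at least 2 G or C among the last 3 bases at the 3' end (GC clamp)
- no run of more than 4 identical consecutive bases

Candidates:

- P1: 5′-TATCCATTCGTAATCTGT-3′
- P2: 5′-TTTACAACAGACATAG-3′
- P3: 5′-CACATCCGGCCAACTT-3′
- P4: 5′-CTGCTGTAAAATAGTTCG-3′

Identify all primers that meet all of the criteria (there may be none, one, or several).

P1 (18 nt, A=4 T=8 G=2 C=4): Tm = 64.9 + 41·(6 − 16.4)/18 = 41.2°C ✓; GC 6/18 = 33.3%, outside 37.1–55.0% ✗; 3' end TGT has 1 G/C, need ≥2 ✗; longest run = 2 ✓ — fails.
P2 (16 nt, A=7 T=4 G=2 C=3): Tm = 64.9 + 41·(5 − 16.4)/16 = 35.7°C, outside 37.1–46.1°C ✗; GC 5/16 = 31.3%, outside 37.1–55.0% ✗; 3' end TAG has 1 G/C, need ≥2 ✗; longest run = 3 ✓ — fails.
P3 (16 nt, A=4 T=3 G=2 C=7): Tm = 64.9 + 41·(9 − 16.4)/16 = 45.9°C ✓; GC 9/16 = 56.3%, outside 37.1–55.0% ✗; 3' end CTT has 1 G/C, need ≥2 ✗; longest run = 2 ✓ — fails.
P4 (18 nt, A=5 T=6 G=4 C=3): Tm = 64.9 + 41·(7 − 16.4)/18 = 43.5°C ✓; GC 7/18 = 38.9% ✓; 3' end TCG has 2 G/C ✓; longest run = 4 ✓ — passes.

P4 only.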